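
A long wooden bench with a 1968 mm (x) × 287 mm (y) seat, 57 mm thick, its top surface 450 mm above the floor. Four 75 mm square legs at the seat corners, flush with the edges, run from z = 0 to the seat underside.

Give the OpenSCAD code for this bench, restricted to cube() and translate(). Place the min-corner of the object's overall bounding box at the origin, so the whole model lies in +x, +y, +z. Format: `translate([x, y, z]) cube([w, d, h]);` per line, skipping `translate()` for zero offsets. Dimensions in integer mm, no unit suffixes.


translate([0, 0, 393]) cube([1968, 287, 57]);
cube([75, 75, 393]);
translate([0, 212, 0]) cube([75, 75, 393]);
translate([1893, 0, 0]) cube([75, 75, 393]);
translate([1893, 212, 0]) cube([75, 75, 393]);


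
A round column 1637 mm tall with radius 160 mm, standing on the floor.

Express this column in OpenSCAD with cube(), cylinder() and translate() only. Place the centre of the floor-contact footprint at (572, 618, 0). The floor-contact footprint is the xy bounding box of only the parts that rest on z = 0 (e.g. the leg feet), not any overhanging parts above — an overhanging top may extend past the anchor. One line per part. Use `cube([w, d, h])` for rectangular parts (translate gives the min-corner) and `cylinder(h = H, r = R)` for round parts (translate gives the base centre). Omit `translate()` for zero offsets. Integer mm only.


translate([572, 618, 0]) cylinder(h = 1637, r = 160);


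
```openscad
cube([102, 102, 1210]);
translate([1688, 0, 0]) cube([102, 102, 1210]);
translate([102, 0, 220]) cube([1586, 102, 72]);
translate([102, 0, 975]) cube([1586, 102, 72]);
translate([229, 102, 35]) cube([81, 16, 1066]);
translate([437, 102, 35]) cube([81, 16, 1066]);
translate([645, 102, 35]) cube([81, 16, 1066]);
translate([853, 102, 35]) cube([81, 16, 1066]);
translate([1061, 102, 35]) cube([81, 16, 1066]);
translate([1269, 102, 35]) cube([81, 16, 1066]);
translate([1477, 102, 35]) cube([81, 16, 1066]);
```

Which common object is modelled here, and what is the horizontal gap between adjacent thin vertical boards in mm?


A fence section. The picket gap is 127 mm.

Two posts, two rails, 7 pickets — a fence section. Span 1586 mm holds 7 pickets of 81 mm with 8 equal gaps: ⌊(1586 − 7·81) / 8⌋ = 127 mm.


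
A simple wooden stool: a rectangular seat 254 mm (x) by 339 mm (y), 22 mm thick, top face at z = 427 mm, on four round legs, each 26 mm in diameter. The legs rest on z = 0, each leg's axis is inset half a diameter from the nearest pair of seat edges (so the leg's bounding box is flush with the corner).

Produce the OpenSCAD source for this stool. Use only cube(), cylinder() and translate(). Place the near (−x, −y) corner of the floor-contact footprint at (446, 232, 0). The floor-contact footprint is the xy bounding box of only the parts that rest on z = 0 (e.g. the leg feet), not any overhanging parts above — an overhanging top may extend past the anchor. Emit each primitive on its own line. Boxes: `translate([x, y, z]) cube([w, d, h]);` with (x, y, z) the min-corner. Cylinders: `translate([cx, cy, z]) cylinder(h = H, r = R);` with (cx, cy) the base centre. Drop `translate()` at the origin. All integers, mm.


// leg_h = 427 - 22 = 405
translate([446, 232, 405]) cube([254, 339, 22]);
translate([459, 245, 0]) cylinder(h = 405, r = 13);
translate([687, 245, 0]) cylinder(h = 405, r = 13);
translate([459, 558, 0]) cylinder(h = 405, r = 13);
translate([687, 558, 0]) cylinder(h = 405, r = 13);


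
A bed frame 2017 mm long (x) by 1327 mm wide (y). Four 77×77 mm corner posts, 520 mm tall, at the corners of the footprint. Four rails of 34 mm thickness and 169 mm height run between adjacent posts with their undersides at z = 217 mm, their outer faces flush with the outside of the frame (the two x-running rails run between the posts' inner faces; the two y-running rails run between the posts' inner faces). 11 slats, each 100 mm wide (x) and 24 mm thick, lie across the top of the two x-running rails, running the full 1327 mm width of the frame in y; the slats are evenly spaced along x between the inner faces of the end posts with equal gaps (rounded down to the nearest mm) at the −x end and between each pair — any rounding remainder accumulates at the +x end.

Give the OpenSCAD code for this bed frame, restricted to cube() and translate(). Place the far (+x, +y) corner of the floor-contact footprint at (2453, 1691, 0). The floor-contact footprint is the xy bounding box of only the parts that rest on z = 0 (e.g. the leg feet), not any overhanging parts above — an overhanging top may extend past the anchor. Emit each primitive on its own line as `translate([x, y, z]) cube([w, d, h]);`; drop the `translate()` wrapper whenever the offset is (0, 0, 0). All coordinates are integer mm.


translate([436, 364, 0]) cube([77, 77, 520]);
translate([436, 1614, 0]) cube([77, 77, 520]);
translate([2376, 364, 0]) cube([77, 77, 520]);
translate([2376, 1614, 0]) cube([77, 77, 520]);
translate([513, 364, 217]) cube([1863, 34, 169]);
translate([513, 1657, 217]) cube([1863, 34, 169]);
translate([436, 441, 217]) cube([34, 1173, 169]);
translate([2419, 441, 217]) cube([34, 1173, 169]);
translate([576, 364, 386]) cube([100, 1327, 24]);
translate([739, 364, 386]) cube([100, 1327, 24]);
translate([902, 364, 386]) cube([100, 1327, 24]);
translate([1065, 364, 386]) cube([100, 1327, 24]);
translate([1228, 364, 386]) cube([100, 1327, 24]);
translate([1391, 364, 386]) cube([100, 1327, 24]);
translate([1554, 364, 386]) cube([100, 1327, 24]);
translate([1717, 364, 386]) cube([100, 1327, 24]);
translate([1880, 364, 386]) cube([100, 1327, 24]);
translate([2043, 364, 386]) cube([100, 1327, 24]);
translate([2206, 364, 386]) cube([100, 1327, 24]);


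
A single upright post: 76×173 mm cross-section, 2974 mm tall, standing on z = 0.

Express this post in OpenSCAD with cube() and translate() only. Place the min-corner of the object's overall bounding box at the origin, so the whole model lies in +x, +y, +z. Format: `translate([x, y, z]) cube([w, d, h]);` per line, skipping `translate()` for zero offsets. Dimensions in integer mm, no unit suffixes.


cube([76, 173, 2974]);


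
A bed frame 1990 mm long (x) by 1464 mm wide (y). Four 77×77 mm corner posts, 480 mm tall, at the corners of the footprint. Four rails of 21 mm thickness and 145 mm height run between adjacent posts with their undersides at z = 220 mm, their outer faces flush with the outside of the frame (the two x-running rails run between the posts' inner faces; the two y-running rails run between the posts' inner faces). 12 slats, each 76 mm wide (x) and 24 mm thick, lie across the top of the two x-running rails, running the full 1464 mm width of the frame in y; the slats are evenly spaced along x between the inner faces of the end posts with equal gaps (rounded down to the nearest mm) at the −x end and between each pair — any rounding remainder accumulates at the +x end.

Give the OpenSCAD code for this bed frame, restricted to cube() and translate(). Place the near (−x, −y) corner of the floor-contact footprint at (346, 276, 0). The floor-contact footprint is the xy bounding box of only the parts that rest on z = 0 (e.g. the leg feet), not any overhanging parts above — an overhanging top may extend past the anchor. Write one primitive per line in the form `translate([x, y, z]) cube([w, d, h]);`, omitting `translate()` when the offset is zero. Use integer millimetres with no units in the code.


translate([346, 276, 0]) cube([77, 77, 480]);
translate([346, 1663, 0]) cube([77, 77, 480]);
translate([2259, 276, 0]) cube([77, 77, 480]);
translate([2259, 1663, 0]) cube([77, 77, 480]);
translate([423, 276, 220]) cube([1836, 21, 145]);
translate([423, 1719, 220]) cube([1836, 21, 145]);
translate([346, 353, 220]) cube([21, 1310, 145]);
translate([2315, 353, 220]) cube([21, 1310, 145]);
translate([494, 276, 365]) cube([76, 1464, 24]);
translate([641, 276, 365]) cube([76, 1464, 24]);
translate([788, 276, 365]) cube([76, 1464, 24]);
translate([935, 276, 365]) cube([76, 1464, 24]);
translate([1082, 276, 365]) cube([76, 1464, 24]);
translate([1229, 276, 365]) cube([76, 1464, 24]);
translate([1376, 276, 365]) cube([76, 1464, 24]);
translate([1523, 276, 365]) cube([76, 1464, 24]);
translate([1670, 276, 365]) cube([76, 1464, 24]);
translate([1817, 276, 365]) cube([76, 1464, 24]);
translate([1964, 276, 365]) cube([76, 1464, 24]);
translate([2111, 276, 365]) cube([76, 1464, 24]);


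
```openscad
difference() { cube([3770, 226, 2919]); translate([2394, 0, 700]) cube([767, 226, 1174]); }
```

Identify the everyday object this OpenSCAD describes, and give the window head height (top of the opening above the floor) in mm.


A wall with a window opening. The window head height is 1874 mm.

A wall with a rectangular opening subtracted — a window. Sill at z = 700, opening 1174 mm tall, so the head is at 700 + 1174 = 1874 mm.


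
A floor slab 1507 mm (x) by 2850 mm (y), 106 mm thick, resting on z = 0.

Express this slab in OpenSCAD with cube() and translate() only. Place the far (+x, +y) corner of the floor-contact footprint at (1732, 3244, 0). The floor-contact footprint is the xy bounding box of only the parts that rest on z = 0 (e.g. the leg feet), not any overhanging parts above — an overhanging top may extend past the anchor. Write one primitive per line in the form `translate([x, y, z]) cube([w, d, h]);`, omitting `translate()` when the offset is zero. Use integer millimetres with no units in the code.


translate([225, 394, 0]) cube([1507, 2850, 106]);


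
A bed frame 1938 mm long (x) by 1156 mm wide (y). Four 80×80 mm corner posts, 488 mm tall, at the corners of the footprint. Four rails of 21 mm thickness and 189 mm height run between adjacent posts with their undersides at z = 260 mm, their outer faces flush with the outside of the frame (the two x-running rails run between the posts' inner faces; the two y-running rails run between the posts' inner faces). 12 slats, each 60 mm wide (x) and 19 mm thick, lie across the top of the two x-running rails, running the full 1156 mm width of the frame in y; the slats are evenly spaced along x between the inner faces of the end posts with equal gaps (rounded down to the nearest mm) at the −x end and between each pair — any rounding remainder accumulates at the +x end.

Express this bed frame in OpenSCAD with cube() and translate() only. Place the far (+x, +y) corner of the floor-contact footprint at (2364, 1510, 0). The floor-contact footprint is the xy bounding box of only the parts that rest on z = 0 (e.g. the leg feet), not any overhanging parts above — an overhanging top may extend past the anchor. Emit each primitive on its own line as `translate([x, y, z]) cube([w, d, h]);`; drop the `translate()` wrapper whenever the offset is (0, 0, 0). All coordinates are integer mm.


translate([426, 354, 0]) cube([80, 80, 488]);
translate([426, 1430, 0]) cube([80, 80, 488]);
translate([2284, 354, 0]) cube([80, 80, 488]);
translate([2284, 1430, 0]) cube([80, 80, 488]);
translate([506, 354, 260]) cube([1778, 21, 189]);
translate([506, 1489, 260]) cube([1778, 21, 189]);
translate([426, 434, 260]) cube([21, 996, 189]);
translate([2343, 434, 260]) cube([21, 996, 189]);
translate([587, 354, 449]) cube([60, 1156, 19]);
translate([728, 354, 449]) cube([60, 1156, 19]);
translate([869, 354, 449]) cube([60, 1156, 19]);
translate([1010, 354, 449]) cube([60, 1156, 19]);
translate([1151, 354, 449]) cube([60, 1156, 19]);
translate([1292, 354, 449]) cube([60, 1156, 19]);
translate([1433, 354, 449]) cube([60, 1156, 19]);
translate([1574, 354, 449]) cube([60, 1156, 19]);
translate([1715, 354, 449]) cube([60, 1156, 19]);
translate([1856, 354, 449]) cube([60, 1156, 19]);
translate([1997, 354, 449]) cube([60, 1156, 19]);
translate([2138, 354, 449]) cube([60, 1156, 19]);


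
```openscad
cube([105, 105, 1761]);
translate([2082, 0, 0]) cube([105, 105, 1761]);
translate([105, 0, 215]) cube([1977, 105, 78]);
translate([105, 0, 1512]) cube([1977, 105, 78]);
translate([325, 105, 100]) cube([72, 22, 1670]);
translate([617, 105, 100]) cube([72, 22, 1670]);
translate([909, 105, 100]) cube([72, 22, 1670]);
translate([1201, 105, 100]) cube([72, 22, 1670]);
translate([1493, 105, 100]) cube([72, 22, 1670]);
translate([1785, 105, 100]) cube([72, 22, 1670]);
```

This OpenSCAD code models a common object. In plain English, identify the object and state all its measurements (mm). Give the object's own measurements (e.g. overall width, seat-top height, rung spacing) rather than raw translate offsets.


A fence section. Two 105×105 mm posts, 1761 mm tall, stand on the floor with a clear span of 1977 mm between their inner faces. Two horizontal rails of 105×78 mm section span the gap between the posts with their undersides at z = 215 mm and z = 1512 mm, flush with the posts' −y face. 6 pickets, each 72 mm wide, 22 mm thick and 1670 mm tall, are fixed to the +y face of the rails with their bottoms at z = 100 mm, spaced across the span with a 220 mm gap after the −x post and between neighbouring pickets, with 225 mm left before the +x post.


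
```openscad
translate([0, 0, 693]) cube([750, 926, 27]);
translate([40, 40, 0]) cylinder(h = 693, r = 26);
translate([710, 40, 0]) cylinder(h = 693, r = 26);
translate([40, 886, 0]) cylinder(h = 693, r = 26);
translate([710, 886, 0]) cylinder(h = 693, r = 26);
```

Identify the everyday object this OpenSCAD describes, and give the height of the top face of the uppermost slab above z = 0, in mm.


A table. The table height is 720 mm.

A 750×926×27 slab sits at z = 693 on four Ø52 mm round legs — a table. The top surface is at 693 + 27 = 720 mm.


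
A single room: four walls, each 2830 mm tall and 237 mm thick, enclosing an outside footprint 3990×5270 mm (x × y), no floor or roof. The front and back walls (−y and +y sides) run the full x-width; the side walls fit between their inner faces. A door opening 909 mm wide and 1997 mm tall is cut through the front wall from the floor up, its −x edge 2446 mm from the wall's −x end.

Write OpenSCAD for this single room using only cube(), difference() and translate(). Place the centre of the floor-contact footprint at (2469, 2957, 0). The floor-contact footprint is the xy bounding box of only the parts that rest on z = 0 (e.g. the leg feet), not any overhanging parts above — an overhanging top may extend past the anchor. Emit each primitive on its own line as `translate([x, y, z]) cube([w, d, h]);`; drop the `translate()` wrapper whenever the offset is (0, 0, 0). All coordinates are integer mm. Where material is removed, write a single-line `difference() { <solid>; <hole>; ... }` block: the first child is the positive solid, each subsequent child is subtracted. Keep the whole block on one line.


difference() { translate([474, 322, 0]) cube([3990, 237, 2830]); translate([2920, 322, 0]) cube([909, 237, 1997]); }
translate([474, 5355, 0]) cube([3990, 237, 2830]);
translate([474, 559, 0]) cube([237, 4796, 2830]);
translate([4227, 559, 0]) cube([237, 4796, 2830]);


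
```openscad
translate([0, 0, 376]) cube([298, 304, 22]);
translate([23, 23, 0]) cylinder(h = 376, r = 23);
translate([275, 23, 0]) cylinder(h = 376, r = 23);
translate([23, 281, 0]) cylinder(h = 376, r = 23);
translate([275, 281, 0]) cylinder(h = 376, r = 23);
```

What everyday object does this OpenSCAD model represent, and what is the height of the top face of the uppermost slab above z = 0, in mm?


A stool. The seat height is 398 mm.

A 298×304×22 slab at z = 376 on four corner cylinders — a stool. The seat top is 376 + 22 = 398 mm.


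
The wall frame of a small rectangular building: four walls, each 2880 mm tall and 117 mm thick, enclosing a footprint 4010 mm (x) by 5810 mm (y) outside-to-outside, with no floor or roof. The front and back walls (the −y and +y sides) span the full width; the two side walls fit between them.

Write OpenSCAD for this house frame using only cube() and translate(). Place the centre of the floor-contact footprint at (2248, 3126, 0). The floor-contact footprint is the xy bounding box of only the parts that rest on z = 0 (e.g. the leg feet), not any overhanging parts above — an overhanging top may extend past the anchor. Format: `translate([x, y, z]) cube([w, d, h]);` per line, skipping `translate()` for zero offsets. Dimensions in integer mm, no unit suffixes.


translate([243, 221, 0]) cube([4010, 117, 2880]);
translate([243, 5914, 0]) cube([4010, 117, 2880]);
translate([243, 338, 0]) cube([117, 5576, 2880]);
translate([4136, 338, 0]) cube([117, 5576, 2880]);


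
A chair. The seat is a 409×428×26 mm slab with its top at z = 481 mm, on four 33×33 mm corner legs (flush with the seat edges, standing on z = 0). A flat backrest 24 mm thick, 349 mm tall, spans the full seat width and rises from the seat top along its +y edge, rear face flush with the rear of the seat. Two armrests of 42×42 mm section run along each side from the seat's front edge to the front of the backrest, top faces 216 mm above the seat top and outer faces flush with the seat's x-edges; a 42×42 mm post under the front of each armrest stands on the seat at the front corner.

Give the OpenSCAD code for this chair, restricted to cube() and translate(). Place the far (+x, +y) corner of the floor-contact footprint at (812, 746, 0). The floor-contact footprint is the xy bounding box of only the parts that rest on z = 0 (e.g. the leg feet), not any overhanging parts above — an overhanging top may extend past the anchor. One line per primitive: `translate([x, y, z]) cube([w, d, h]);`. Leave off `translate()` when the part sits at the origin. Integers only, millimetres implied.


translate([403, 318, 455]) cube([409, 428, 26]);
translate([403, 318, 0]) cube([33, 33, 455]);
translate([779, 318, 0]) cube([33, 33, 455]);
translate([403, 713, 0]) cube([33, 33, 455]);
translate([779, 713, 0]) cube([33, 33, 455]);
translate([403, 722, 481]) cube([409, 24, 349]);
translate([403, 318, 655]) cube([42, 404, 42]);
translate([770, 318, 655]) cube([42, 404, 42]);
translate([403, 318, 481]) cube([42, 42, 174]);
translate([770, 318, 481]) cube([42, 42, 174]);


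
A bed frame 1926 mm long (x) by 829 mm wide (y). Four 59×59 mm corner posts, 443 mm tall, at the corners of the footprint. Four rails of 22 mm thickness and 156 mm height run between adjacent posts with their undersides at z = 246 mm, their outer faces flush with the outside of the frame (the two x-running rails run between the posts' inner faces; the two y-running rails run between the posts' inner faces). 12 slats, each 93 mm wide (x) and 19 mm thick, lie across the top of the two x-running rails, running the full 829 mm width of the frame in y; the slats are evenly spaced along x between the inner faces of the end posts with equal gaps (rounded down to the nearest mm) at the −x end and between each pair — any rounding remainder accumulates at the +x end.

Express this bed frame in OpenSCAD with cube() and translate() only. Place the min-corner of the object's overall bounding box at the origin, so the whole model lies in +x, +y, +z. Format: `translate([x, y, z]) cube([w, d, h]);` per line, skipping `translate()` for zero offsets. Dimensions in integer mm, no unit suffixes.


cube([59, 59, 443]);
translate([0, 770, 0]) cube([59, 59, 443]);
translate([1867, 0, 0]) cube([59, 59, 443]);
translate([1867, 770, 0]) cube([59, 59, 443]);
translate([59, 0, 246]) cube([1808, 22, 156]);
translate([59, 807, 246]) cube([1808, 22, 156]);
translate([0, 59, 246]) cube([22, 711, 156]);
translate([1904, 59, 246]) cube([22, 711, 156]);
translate([112, 0, 402]) cube([93, 829, 19]);
translate([258, 0, 402]) cube([93, 829, 19]);
translate([404, 0, 402]) cube([93, 829, 19]);
translate([550, 0, 402]) cube([93, 829, 19]);
translate([696, 0, 402]) cube([93, 829, 19]);
translate([842, 0, 402]) cube([93, 829, 19]);
translate([988, 0, 402]) cube([93, 829, 19]);
translate([1134, 0, 402]) cube([93, 829, 19]);
translate([1280, 0, 402]) cube([93, 829, 19]);
translate([1426, 0, 402]) cube([93, 829, 19]);
translate([1572, 0, 402]) cube([93, 829, 19]);
translate([1718, 0, 402]) cube([93, 829, 19]);


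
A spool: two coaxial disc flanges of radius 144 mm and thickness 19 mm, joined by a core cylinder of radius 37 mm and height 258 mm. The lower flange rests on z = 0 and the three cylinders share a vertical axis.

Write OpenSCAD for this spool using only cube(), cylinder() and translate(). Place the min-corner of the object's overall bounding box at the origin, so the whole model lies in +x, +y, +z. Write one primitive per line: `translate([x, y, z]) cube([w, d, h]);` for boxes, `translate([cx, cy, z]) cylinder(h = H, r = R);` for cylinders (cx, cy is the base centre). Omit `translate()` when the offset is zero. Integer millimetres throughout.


translate([144, 144, 0]) cylinder(h = 19, r = 144);
translate([144, 144, 19]) cylinder(h = 258, r = 37);
translate([144, 144, 277]) cylinder(h = 19, r = 144);


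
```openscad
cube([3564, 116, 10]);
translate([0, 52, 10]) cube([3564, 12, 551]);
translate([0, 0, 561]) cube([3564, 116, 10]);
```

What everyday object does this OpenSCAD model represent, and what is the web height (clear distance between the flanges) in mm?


An I-beam. The web height is 551 mm.

Two wide flanges with a thin centred web — an I-beam. Overall 571 mm minus two 10 mm flanges gives a web of 571 − 2·10 = 551 mm.


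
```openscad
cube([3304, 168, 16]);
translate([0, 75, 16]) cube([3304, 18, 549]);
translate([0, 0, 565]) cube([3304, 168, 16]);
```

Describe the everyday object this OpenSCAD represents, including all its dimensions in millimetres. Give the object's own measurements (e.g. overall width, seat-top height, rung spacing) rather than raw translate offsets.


An I-beam lying along x, 3304 mm long. Overall section height 581 mm. Two flanges 168 mm wide (y) and 16 mm thick, one on the floor and one at the top; a web 18 mm thick runs between them, centred on the flange width.


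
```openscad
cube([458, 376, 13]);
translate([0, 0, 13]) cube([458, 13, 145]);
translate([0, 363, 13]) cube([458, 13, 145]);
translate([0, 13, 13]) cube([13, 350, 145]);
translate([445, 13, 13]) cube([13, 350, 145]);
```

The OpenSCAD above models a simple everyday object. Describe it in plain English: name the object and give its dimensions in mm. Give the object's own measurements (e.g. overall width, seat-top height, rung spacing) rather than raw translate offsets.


An open-topped rectangular box: outside dimensions 458×376×158 mm, with a uniform wall and base thickness of 13 mm. The base is a full 458×376 slab on the floor; four walls sit on top of the base. The front and back walls (the −y and +y sides) span the full width; the two side walls fit between them.


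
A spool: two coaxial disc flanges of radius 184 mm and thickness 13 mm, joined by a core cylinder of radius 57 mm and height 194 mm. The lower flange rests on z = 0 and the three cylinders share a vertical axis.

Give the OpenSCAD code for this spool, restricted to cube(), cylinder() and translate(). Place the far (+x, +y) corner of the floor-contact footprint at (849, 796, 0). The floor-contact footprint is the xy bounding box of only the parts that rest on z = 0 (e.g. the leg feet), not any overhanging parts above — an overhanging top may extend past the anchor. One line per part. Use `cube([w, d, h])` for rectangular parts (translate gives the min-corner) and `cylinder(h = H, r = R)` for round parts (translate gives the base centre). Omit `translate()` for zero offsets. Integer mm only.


translate([665, 612, 0]) cylinder(h = 13, r = 184);
translate([665, 612, 13]) cylinder(h = 194, r = 57);
translate([665, 612, 207]) cylinder(h = 13, r = 184);


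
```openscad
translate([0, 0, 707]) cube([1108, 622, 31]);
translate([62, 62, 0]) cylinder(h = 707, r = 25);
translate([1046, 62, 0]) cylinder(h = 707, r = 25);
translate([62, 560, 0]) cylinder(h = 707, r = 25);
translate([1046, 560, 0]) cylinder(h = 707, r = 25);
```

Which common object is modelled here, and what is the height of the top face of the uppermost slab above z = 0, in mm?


A table. The table height is 738 mm.

A 1108×622×31 slab sits at z = 707 on four Ø50 mm round legs — a table. The top surface is at 707 + 31 = 738 mm.


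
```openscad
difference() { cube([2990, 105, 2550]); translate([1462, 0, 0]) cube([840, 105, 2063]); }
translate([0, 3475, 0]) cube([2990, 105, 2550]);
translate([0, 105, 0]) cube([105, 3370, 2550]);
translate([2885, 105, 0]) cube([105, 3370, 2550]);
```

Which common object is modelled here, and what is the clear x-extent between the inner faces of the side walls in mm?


A single room. The interior width is 2780 mm.

Four walls enclosing a rectangle with a door in the front wall — a room. Outside width 2990 minus two 105 mm walls gives 2780 mm.


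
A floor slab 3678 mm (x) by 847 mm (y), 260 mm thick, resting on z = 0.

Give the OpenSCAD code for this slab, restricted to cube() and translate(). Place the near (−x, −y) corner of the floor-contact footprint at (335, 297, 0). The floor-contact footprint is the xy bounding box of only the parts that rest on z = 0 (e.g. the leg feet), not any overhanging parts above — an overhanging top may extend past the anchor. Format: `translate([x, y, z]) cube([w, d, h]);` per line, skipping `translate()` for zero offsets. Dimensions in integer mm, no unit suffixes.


translate([335, 297, 0]) cube([3678, 847, 260]);


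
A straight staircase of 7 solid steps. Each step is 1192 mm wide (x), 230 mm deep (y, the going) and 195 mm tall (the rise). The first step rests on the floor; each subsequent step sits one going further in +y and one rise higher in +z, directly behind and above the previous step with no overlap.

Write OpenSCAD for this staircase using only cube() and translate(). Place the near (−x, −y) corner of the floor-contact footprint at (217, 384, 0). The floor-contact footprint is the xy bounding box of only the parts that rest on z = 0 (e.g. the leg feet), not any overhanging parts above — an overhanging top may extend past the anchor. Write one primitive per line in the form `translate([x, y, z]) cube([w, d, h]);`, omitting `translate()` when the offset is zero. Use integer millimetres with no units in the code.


translate([217, 384, 0]) cube([1192, 230, 195]);
translate([217, 614, 195]) cube([1192, 230, 195]);
translate([217, 844, 390]) cube([1192, 230, 195]);
translate([217, 1074, 585]) cube([1192, 230, 195]);
translate([217, 1304, 780]) cube([1192, 230, 195]);
translate([217, 1534, 975]) cube([1192, 230, 195]);
translate([217, 1764, 1170]) cube([1192, 230, 195]);


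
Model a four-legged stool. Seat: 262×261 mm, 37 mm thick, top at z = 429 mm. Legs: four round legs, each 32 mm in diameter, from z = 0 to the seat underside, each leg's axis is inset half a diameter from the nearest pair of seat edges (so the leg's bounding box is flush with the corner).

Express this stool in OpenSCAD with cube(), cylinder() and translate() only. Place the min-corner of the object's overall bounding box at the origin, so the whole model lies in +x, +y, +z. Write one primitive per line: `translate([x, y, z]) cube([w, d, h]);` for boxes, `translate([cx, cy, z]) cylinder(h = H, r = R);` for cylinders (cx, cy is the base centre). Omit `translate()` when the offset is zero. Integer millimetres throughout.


translate([0, 0, 392]) cube([262, 261, 37]);
translate([16, 16, 0]) cylinder(h = 392, r = 16);
translate([246, 16, 0]) cylinder(h = 392, r = 16);
translate([16, 245, 0]) cylinder(h = 392, r = 16);
translate([246, 245, 0]) cylinder(h = 392, r = 16);


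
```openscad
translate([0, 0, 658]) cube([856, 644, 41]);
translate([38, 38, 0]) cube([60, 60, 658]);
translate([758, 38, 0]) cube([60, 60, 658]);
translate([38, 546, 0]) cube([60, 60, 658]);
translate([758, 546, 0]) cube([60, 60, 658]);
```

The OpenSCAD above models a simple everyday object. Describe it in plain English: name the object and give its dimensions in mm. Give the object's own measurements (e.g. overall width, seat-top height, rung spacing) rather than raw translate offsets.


A table: top 856 mm (x) × 644 mm (y), 41 mm thick, upper face at z = 699 mm, on four 60×60 mm square legs, each inset 38 mm from the nearest pair of top edges from z = 0 to the bottom of the top.


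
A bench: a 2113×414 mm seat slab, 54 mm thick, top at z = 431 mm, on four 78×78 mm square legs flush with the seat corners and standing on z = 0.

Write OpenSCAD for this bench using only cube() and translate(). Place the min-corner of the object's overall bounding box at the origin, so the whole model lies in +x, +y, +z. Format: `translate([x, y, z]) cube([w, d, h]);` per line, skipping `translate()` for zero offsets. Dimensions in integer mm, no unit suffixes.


translate([0, 0, 377]) cube([2113, 414, 54]);
cube([78, 78, 377]);
translate([0, 336, 0]) cube([78, 78, 377]);
translate([2035, 0, 0]) cube([78, 78, 377]);
translate([2035, 336, 0]) cube([78, 78, 377]);


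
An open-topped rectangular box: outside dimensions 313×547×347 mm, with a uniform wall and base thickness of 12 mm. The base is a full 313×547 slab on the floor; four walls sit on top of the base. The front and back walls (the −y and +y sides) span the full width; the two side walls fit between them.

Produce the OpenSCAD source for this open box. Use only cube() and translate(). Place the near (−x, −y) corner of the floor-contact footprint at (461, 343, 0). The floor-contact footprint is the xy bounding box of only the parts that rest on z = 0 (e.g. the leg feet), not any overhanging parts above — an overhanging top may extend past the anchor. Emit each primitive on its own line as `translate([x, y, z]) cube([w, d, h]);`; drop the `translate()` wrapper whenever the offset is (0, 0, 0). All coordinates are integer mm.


translate([461, 343, 0]) cube([313, 547, 12]);
translate([461, 343, 12]) cube([313, 12, 335]);
translate([461, 878, 12]) cube([313, 12, 335]);
translate([461, 355, 12]) cube([12, 523, 335]);
translate([762, 355, 12]) cube([12, 523, 335]);


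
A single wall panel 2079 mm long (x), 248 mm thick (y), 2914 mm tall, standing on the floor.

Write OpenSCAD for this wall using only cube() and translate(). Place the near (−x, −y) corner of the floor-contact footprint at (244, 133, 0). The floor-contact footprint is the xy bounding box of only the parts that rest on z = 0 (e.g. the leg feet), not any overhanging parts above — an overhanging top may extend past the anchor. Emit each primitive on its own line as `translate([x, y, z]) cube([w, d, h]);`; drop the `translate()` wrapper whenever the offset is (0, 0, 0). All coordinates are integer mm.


translate([244, 133, 0]) cube([2079, 248, 2914]);


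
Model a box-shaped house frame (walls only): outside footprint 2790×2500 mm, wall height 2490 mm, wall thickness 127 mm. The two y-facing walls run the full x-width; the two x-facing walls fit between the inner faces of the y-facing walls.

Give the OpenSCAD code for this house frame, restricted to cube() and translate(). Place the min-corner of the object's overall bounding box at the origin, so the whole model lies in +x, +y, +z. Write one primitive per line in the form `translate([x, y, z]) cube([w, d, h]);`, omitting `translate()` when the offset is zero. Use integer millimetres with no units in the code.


cube([2790, 127, 2490]);
translate([0, 2373, 0]) cube([2790, 127, 2490]);
translate([0, 127, 0]) cube([127, 2246, 2490]);
translate([2663, 127, 0]) cube([127, 2246, 2490]);


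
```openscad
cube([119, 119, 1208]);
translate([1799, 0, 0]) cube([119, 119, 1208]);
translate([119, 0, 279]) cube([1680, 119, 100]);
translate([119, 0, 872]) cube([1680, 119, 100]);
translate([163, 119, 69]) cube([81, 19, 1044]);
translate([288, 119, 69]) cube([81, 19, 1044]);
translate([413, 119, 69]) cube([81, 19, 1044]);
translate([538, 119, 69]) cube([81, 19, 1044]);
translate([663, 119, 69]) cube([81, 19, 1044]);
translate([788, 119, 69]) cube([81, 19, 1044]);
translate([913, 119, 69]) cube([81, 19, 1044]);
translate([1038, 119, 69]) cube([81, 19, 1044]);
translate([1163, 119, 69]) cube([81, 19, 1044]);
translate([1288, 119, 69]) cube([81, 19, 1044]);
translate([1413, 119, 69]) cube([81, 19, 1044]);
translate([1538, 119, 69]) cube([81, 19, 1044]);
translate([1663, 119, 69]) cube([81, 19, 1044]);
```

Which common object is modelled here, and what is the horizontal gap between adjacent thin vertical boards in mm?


A fence section. The picket gap is 44 mm.

Two posts, two rails, 13 pickets — a fence section. Span 1680 mm holds 13 pickets of 81 mm with 14 equal gaps: ⌊(1680 − 13·81) / 14⌋ = 44 mm.


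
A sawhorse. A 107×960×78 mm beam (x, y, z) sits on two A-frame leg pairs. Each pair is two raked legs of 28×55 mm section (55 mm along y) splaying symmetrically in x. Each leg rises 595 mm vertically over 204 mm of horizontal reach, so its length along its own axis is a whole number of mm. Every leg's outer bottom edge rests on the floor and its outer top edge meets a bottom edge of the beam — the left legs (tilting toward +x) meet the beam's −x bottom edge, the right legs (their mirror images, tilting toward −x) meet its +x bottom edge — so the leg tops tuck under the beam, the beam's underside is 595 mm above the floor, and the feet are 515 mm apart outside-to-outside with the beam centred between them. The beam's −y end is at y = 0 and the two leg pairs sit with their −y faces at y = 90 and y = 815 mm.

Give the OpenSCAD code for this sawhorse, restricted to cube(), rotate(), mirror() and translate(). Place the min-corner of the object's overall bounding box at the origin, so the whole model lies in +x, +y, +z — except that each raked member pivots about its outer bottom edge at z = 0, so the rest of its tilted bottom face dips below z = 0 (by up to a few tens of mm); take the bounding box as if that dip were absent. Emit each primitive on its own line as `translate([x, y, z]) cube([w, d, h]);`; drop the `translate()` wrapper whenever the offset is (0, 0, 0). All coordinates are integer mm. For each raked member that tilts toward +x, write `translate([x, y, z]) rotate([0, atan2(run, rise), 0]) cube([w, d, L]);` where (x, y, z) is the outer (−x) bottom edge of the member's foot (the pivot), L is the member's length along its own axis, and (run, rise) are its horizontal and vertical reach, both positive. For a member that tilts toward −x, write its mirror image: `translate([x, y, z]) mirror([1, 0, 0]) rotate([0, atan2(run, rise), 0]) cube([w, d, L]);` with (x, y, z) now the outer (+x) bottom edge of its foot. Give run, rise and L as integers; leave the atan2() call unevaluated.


translate([204, 0, 595]) cube([107, 960, 78]);
translate([0, 90, 0]) rotate([0, atan2(204, 595), 0]) cube([28, 55, 629]);
translate([515, 90, 0]) mirror([1, 0, 0]) rotate([0, atan2(204, 595), 0]) cube([28, 55, 629]);
translate([0, 815, 0]) rotate([0, atan2(204, 595), 0]) cube([28, 55, 629]);
translate([515, 815, 0]) mirror([1, 0, 0]) rotate([0, atan2(204, 595), 0]) cube([28, 55, 629]);


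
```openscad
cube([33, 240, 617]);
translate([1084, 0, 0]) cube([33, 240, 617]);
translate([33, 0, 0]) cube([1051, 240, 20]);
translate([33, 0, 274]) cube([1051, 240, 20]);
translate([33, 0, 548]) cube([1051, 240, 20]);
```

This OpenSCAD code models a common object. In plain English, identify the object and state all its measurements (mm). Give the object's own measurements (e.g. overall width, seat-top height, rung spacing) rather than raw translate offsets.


An open bookshelf. Two side panels, each 33 mm thick, 240 mm deep and 617 mm tall, stand 1117 mm apart (outside-to-outside). Between them sit 3 shelves, each 20 mm thick and 240 mm deep, spanning the full gap between the sides. The bottom shelf rests on the floor (its underside at z = 0) and the clear gap between one shelf's top and the next shelf's underside is 254 mm.


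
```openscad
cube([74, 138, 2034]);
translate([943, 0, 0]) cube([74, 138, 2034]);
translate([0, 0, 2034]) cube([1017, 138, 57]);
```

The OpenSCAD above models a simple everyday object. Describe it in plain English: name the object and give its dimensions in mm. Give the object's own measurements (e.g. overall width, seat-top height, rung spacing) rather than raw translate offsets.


A door frame. The clear opening is 869 mm wide and 2034 mm high. Two 74 mm wide jambs, 138 mm deep, stand either side of the opening from the floor to the top of the opening. A 57 mm thick head sits across the top of both jambs, spanning the full outside width of the frame.


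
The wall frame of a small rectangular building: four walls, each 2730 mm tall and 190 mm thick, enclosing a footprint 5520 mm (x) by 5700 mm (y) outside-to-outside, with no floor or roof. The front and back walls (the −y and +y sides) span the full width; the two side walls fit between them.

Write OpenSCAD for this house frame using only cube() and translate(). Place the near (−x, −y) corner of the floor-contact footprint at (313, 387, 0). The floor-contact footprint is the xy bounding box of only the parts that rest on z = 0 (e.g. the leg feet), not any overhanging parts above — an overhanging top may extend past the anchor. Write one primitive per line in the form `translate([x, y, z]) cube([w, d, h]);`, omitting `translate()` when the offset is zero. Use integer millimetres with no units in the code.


translate([313, 387, 0]) cube([5520, 190, 2730]);
translate([313, 5897, 0]) cube([5520, 190, 2730]);
translate([313, 577, 0]) cube([190, 5320, 2730]);
translate([5643, 577, 0]) cube([190, 5320, 2730]);


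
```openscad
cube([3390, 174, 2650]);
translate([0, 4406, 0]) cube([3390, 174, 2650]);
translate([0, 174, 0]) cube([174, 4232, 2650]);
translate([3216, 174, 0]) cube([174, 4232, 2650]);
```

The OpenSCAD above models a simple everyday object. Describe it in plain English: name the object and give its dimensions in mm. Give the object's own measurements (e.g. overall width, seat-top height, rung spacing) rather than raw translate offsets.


The wall frame of a small rectangular building: four walls, each 2650 mm tall and 174 mm thick, enclosing a footprint 3390 mm (x) by 4580 mm (y) outside-to-outside, with no floor or roof. The front and back walls (the −y and +y sides) span the full width; the two side walls fit between them.


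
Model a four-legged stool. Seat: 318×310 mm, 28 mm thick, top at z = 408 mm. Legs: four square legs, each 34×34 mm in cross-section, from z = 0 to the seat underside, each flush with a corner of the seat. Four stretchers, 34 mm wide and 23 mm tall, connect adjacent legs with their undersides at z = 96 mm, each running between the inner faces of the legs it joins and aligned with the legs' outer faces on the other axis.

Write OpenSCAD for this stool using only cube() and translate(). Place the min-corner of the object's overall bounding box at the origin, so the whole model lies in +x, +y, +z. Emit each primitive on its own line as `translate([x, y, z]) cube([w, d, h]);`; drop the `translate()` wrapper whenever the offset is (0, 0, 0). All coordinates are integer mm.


translate([0, 0, 380]) cube([318, 310, 28]);
cube([34, 34, 380]);
translate([284, 0, 0]) cube([34, 34, 380]);
translate([0, 276, 0]) cube([34, 34, 380]);
translate([284, 276, 0]) cube([34, 34, 380]);
translate([34, 0, 96]) cube([250, 34, 23]);
translate([34, 276, 96]) cube([250, 34, 23]);
translate([0, 34, 96]) cube([34, 242, 23]);
translate([284, 34, 96]) cube([34, 242, 23]);


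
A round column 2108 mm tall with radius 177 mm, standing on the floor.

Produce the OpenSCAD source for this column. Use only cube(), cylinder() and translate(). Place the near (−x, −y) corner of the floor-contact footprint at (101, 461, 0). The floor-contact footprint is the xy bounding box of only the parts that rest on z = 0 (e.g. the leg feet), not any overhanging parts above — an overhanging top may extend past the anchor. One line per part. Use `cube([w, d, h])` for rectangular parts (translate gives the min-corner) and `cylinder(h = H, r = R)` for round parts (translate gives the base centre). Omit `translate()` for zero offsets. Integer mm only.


translate([278, 638, 0]) cylinder(h = 2108, r = 177);


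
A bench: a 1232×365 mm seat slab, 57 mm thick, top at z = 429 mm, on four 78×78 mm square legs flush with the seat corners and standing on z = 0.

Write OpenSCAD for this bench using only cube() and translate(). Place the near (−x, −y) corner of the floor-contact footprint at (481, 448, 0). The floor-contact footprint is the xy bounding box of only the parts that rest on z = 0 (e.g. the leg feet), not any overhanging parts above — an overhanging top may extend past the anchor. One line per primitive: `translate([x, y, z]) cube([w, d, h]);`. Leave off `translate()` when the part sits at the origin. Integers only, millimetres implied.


// leg_h = 429 − 57 = 372
translate([481, 448, 372]) cube([1232, 365, 57]);
translate([481, 448, 0]) cube([78, 78, 372]);
translate([481, 735, 0]) cube([78, 78, 372]);
translate([1635, 448, 0]) cube([78, 78, 372]);
translate([1635, 735, 0]) cube([78, 78, 372]);
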